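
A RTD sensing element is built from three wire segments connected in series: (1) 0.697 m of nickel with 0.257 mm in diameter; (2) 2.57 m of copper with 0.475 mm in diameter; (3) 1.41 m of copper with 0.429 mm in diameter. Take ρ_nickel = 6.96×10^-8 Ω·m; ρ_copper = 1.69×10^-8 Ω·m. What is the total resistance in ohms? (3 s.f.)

1.35 Ω

Seg 1: A = π(d/2)² = π(1.2850e-04 m)² = 5.187e-08 m²
R_1 = (6.96×10^-8)(0.697)/(5.187e-08) = 0.9352 Ω
Seg 2: A = π(d/2)² = π(2.3750e-04 m)² = 1.772e-07 m²
R_2 = (1.69×10^-8)(2.57)/(1.772e-07) = 0.2451 Ω
Seg 3: A = π(d/2)² = π(2.1450e-04 m)² = 1.445e-07 m²
R_3 = (1.69×10^-8)(1.41)/(1.445e-07) = 0.1649 Ω
R_total = R_1 + R_2 + R_3 = 1.35 Ω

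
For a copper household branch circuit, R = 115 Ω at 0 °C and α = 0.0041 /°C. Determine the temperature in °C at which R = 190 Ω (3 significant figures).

159 °C

R = R₀(1 + α(T − T₀)) ⇒ T = T₀ + (R/R₀ − 1)/α
T = 0 + (190/115 − 1)/0.0041 = 0 + (0.6522)/0.0041 = 159 °C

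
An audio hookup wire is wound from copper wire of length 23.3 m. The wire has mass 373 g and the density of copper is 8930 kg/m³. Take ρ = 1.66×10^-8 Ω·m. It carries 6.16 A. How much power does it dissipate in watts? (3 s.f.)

A = m/(density·L) = 0.373/(8930×23.3) = 1.7927e-06 m²
R = ρL/A = (1.66×10^-8)(23.3)/(1.7927e-06) = 0.2158 Ω
P = I²R = (6.16)² × 0.2158 = 8.19 W

8.19 W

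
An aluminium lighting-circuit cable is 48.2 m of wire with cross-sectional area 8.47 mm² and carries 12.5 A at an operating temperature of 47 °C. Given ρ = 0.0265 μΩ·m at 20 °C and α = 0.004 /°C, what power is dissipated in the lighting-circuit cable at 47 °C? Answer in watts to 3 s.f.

26.1 W

ρ = 0.0265 μΩ·m = 2.65×10^-8 Ω·m
A = 8.47 mm² = 8.470e-06 m²
R₍20₎ = ρL/A = (2.65×10^-8)(48.2)/(8.470e-06) = 0.1508 Ω
R₍47₎ = R₍20₎(1 + αΔT) = 0.1508 × (1 + 0.004×27) = 0.1671 Ω
P = I²R = (12.5)² × 0.1671 = 26.1 W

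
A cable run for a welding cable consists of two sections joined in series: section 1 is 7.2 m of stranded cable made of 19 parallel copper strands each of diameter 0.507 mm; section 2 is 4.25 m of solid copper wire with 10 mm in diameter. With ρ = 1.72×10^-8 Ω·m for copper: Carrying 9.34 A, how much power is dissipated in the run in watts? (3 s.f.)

Section 1: A_strand = π(2.5350e-04)² = 2.019e-07 m²; R₁ = ρL/(N·A_s) = (1.72×10^-8)(7.2)/(19×2.019e-07) = 0.03229 Ω
Section 2: A = π(d/2)² = π(5.0000e-03 m)² = 7.854e-05 m²
R₂ = (1.72×10^-8)(4.25)/(7.854e-05) = 9.307×10^-4 Ω
R = R₁ + R₂ = 0.03322 Ω
P = I²R = (9.34)² × 0.03322 = 2.90 W

2.90 W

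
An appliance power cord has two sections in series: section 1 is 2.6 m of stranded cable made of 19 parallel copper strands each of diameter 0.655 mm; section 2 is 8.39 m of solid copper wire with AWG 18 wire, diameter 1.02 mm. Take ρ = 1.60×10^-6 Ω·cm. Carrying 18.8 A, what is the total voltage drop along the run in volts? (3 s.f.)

3.21 V

ρ = 1.60×10^-6 Ω·cm = 1.60×10^-8 Ω·m
Section 1: A_strand = π(3.2750e-04)² = 3.370e-07 m²; R₁ = ρL/(N·A_s) = (1.60×10^-8)(2.6)/(19×3.370e-07) = 0.006498 Ω
Section 2: A = π(1.02/2 mm)² = π(5.1000e-04 m)² = 8.171e-07 m²
R₂ = (1.60×10^-8)(8.39)/(8.171e-07) = 0.1643 Ω
R = R₁ + R₂ = 0.1708 Ω
V = IR = 18.8 × 0.1708 = 3.21 V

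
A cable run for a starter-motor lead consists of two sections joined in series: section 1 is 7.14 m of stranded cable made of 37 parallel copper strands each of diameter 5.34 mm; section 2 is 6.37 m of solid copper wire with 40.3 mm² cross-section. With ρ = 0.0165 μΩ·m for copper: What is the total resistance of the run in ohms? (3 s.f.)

0.00275 Ω

ρ = 0.0165 μΩ·m = 1.65×10^-8 Ω·m
Section 1: A_strand = π(2.6700e-03)² = 2.240e-05 m²; R₁ = ρL/(N·A_s) = (1.65×10^-8)(7.14)/(37×2.240e-05) = 1.422×10^-4 Ω
Section 2: A = 40.3 mm² = 4.030e-05 m²
R₂ = (1.65×10^-8)(6.37)/(4.030e-05) = 0.002608 Ω
R = R₁ + R₂ = 0.00275 Ω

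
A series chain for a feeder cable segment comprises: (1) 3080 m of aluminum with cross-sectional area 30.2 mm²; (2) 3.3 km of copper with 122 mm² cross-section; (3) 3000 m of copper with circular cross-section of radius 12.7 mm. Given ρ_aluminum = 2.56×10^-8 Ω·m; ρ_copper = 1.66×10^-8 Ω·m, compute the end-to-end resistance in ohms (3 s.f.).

Seg 1: A = 30.2 mm² = 3.020e-05 m²
R_1 = (2.56×10^-8)(3080)/(3.020e-05) = 2.611 Ω
Seg 2: A = 122 mm² = 1.220e-04 m²
R_2 = (1.66×10^-8)(3300)/(1.220e-04) = 0.449 Ω
Seg 3: A = πr² = π(1.2700e-02 m)² = 5.067e-04 m²
R_3 = (1.66×10^-8)(3000)/(5.067e-04) = 0.09828 Ω
R_total = R_1 + R_2 + R_3 = 3.16 Ω

3.16 Ω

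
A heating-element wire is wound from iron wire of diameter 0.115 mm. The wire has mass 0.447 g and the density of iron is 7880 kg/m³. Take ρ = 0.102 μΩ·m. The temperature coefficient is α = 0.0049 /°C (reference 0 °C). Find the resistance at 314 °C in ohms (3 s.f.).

ρ = 0.102 μΩ·m = 1.02×10^-7 Ω·m
A = π(d/2)² = π(5.7500e-05 m)² = 1.0387e-08 m²
L = m/(density·A) = 4.470×10^-4/(7880×1.0387e-08) = 5.461 m
R = ρL/A = (1.02×10^-7)(5.461)/(1.0387e-08) = 53.63 Ω
R(314 °C) = 53.63 × (1 + 0.0049×314) = 136 Ω

136 Ω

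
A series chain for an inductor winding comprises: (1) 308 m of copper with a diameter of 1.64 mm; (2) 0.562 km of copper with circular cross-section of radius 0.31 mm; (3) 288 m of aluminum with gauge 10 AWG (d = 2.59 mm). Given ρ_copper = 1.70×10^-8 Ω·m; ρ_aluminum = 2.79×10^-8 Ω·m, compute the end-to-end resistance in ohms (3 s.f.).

Seg 1: A = π(d/2)² = π(8.2000e-04 m)² = 2.112e-06 m²
R_1 = (1.70×10^-8)(308)/(2.112e-06) = 2.479 Ω
Seg 2: A = πr² = π(3.1000e-04 m)² = 3.019e-07 m²
R_2 = (1.70×10^-8)(562)/(3.019e-07) = 31.65 Ω
Seg 3: A = π(2.59/2 mm)² = π(1.2950e-03 m)² = 5.269e-06 m²
R_3 = (2.79×10^-8)(288)/(5.269e-06) = 1.525 Ω
R_total = R_1 + R_2 + R_3 = 35.6 Ω

35.6 Ω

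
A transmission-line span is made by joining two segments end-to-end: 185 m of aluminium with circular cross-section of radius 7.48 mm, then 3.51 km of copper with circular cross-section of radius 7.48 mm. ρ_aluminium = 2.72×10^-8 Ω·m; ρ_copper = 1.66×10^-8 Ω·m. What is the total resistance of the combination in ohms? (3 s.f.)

Segment 1: A = πr² = π(7.4800e-03 m)² = 1.758e-04 m²
R₁ = ρL/A = (2.72×10^-8)(185)/(1.758e-04) = 0.02863 Ω
R₂ = (1.66×10^-8)(3510)/(1.758e-04) = 0.3315 Ω
R = R₁ + R₂ = 0.360 Ω

0.360 Ω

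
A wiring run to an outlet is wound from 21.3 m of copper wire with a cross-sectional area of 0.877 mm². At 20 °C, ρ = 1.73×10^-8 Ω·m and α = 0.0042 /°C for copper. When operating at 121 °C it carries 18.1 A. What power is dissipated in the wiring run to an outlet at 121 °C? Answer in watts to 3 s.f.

A = 0.877 mm² = 8.770e-07 m²
R₍20₎ = ρL/A = (1.73×10^-8)(21.3)/(8.770e-07) = 0.4202 Ω
R₍121₎ = R₍20₎(1 + αΔT) = 0.4202 × (1 + 0.0042×101) = 0.5984 Ω
P = I²R = (18.1)² × 0.5984 = 196 W

196 W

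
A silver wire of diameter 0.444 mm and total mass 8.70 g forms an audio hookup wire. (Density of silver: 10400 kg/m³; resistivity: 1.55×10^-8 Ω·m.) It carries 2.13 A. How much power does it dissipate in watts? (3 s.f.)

2.45 W

A = π(d/2)² = π(2.2200e-04 m)² = 1.5483e-07 m²
L = m/(density·A) = 0.0087/(10400×1.5483e-07) = 5.403 m
R = ρL/A = (1.55×10^-8)(5.403)/(1.5483e-07) = 0.5409 Ω
P = I²R = (2.13)² × 0.5409 = 2.45 W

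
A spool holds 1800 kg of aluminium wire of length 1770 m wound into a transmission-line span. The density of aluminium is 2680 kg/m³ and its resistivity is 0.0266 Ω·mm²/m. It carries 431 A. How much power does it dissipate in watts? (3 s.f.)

23000 W

ρ = 0.0266 Ω·mm²/m = 2.66×10^-8 Ω·m
A = m/(density·L) = 1800/(2680×1770) = 3.7946e-04 m²
R = ρL/A = (2.66×10^-8)(1770)/(3.7946e-04) = 0.1241 Ω
P = I²R = (431)² × 0.1241 = 23000 W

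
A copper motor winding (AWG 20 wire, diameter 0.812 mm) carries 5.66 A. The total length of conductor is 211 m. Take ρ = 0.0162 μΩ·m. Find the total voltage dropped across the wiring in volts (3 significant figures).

ρ = 0.0162 μΩ·m = 1.62×10^-8 Ω·m
A = π(0.812/2 mm)² = π(4.0600e-04 m)² = 5.178e-07 m²
R = ρL/A = (1.62×10^-8)(211)/(5.178e-07) = 6.601 Ω
V = IR = 5.66 × 6.601 = 37.4 V

37.4 V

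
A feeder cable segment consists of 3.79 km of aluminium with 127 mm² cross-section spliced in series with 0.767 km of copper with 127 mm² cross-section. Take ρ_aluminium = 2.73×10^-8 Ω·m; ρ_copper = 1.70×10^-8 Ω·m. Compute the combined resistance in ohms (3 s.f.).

0.917 Ω

Segment 1: A = 127 mm² = 1.270e-04 m²
R₁ = ρL/A = (2.73×10^-8)(3790)/(1.270e-04) = 0.8147 Ω
R₂ = (1.70×10^-8)(767)/(1.270e-04) = 0.1027 Ω
R = R₁ + R₂ = 0.917 Ω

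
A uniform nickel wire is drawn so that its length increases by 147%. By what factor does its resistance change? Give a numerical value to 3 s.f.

6.10

k = 1 + 147/100 = 2.47; volume constant ⇒ A' = A/k, so R' = k²R.
Factor = 6.10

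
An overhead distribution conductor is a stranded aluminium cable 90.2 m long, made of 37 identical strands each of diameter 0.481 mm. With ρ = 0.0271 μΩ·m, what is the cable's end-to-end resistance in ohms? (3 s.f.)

ρ = 0.0271 μΩ·m = 2.71×10^-8 Ω·m
A_strand = π(2.4050e-04 m)² = 1.817e-07 m²
R_strand = ρL/A = (2.71×10^-8)(90.2)/(1.817e-07) = 13.45 Ω
R_total = R_strand/N = 13.45/37 = 0.364 Ω

0.364 Ω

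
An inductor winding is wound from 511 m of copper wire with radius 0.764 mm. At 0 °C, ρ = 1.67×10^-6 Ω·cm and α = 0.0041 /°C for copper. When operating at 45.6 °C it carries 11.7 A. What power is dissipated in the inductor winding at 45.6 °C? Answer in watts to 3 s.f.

756 W

ρ = 1.67×10^-6 Ω·cm = 1.67×10^-8 Ω·m
A = πr² = π(7.6400e-04 m)² = 1.834e-06 m²
R₍0₎ = ρL/A = (1.67×10^-8)(511)/(1.834e-06) = 4.654 Ω
R₍45.6₎ = R₍0₎(1 + αΔT) = 4.654 × (1 + 0.0041×45.6) = 5.524 Ω
P = I²R = (11.7)² × 5.524 = 756 W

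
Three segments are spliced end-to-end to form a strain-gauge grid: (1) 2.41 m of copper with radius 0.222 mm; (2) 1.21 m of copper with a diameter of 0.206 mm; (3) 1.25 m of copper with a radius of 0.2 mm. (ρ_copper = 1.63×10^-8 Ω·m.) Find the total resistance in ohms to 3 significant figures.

1.01 Ω

Seg 1: A = πr² = π(2.2200e-04 m)² = 1.548e-07 m²
R_1 = (1.63×10^-8)(2.41)/(1.548e-07) = 0.2537 Ω
Seg 2: A = π(d/2)² = π(1.0300e-04 m)² = 3.333e-08 m²
R_2 = (1.63×10^-8)(1.21)/(3.333e-08) = 0.5918 Ω
Seg 3: A = πr² = π(2.0000e-04 m)² = 1.257e-07 m²
R_3 = (1.63×10^-8)(1.25)/(1.257e-07) = 0.1621 Ω
R_total = R_1 + R_2 + R_3 = 1.01 Ω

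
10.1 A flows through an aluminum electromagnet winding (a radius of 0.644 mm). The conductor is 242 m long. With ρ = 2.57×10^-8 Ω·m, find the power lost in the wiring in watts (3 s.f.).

A = πr² = π(6.4400e-04 m)² = 1.303e-06 m²
R = ρL/A = (2.57×10^-8)(242)/(1.303e-06) = 4.773 Ω
P = I²R = (10.1)² × 4.773 = 487 W

487 W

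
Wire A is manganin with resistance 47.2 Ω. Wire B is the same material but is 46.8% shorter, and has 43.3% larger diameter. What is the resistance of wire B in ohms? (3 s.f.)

12.2 Ω

R ∝ L/d², so R_B/R_A = (1 − 46.8/100) × (1 + 43.3/100)⁻²
= 0.532 × 0.487 = 0.2591
R_B = 0.2591 × 47.2 = 12.2 Ω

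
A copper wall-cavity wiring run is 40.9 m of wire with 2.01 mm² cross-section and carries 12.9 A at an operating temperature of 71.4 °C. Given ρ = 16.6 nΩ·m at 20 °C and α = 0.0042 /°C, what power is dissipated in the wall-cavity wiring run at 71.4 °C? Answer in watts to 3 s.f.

ρ = 16.6 nΩ·m = 1.66×10^-8 Ω·m
A = 2.01 mm² = 2.010e-06 m²
R₍20₎ = ρL/A = (1.66×10^-8)(40.9)/(2.010e-06) = 0.3378 Ω
R₍71.4₎ = R₍20₎(1 + αΔT) = 0.3378 × (1 + 0.0042×51.4) = 0.4107 Ω
P = I²R = (12.9)² × 0.4107 = 68.3 W

68.3 W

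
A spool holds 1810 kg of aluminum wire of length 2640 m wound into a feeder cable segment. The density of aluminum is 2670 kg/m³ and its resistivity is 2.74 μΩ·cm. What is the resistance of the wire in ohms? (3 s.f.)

ρ = 2.74 μΩ·cm = 2.74×10^-8 Ω·m
A = m/(density·L) = 1810/(2670×2640) = 2.5678e-04 m²
R = ρL/A = (2.74×10^-8)(2640)/(2.5678e-04) = 0.282 Ω

0.282 Ω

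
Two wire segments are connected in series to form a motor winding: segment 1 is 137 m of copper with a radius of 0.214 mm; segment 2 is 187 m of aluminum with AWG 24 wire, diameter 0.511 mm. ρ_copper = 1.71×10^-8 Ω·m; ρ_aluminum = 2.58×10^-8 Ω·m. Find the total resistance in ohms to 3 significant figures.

Segment 1: A = πr² = π(2.1400e-04 m)² = 1.439e-07 m²
R₁ = ρL/A = (1.71×10^-8)(137)/(1.439e-07) = 16.28 Ω
Segment 2: A = π(0.511/2 mm)² = π(2.5550e-04 m)² = 2.051e-07 m²
R₂ = (2.58×10^-8)(187)/(2.051e-07) = 23.52 Ω
R = R₁ + R₂ = 39.8 Ω

39.8 Ω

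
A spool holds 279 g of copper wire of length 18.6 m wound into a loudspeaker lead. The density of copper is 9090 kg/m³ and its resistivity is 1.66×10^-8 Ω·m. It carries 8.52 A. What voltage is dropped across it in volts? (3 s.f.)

A = m/(density·L) = 0.279/(9090×18.6) = 1.6502e-06 m²
R = ρL/A = (1.66×10^-8)(18.6)/(1.6502e-06) = 0.1871 Ω
V = IR = 8.52 × 0.1871 = 1.59 V

1.59 V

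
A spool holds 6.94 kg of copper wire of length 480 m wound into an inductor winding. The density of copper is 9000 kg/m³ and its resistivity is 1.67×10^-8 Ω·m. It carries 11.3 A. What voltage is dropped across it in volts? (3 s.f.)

56.4 V

A = m/(density·L) = 6.94/(9000×480) = 1.6065e-06 m²
R = ρL/A = (1.67×10^-8)(480)/(1.6065e-06) = 4.99 Ω
V = IR = 11.3 × 4.99 = 56.4 V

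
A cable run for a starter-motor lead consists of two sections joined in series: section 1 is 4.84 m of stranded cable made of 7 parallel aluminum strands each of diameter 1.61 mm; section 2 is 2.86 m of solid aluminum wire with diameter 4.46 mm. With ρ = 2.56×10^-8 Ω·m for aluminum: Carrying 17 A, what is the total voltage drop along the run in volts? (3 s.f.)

Section 1: A_strand = π(8.0500e-04)² = 2.036e-06 m²; R₁ = ρL/(N·A_s) = (2.56×10^-8)(4.84)/(7×2.036e-06) = 0.008695 Ω
Section 2: A = π(d/2)² = π(2.2300e-03 m)² = 1.562e-05 m²
R₂ = (2.56×10^-8)(2.86)/(1.562e-05) = 0.004686 Ω
R = R₁ + R₂ = 0.01338 Ω
V = IR = 17 × 0.01338 = 0.227 V

0.227 V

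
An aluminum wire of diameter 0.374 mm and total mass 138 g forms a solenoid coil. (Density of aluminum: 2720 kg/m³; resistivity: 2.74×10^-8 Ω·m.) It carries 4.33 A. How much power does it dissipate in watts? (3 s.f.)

A = π(d/2)² = π(1.8700e-04 m)² = 1.0986e-07 m²
L = m/(density·A) = 0.138/(2720×1.0986e-07) = 461.8 m
R = ρL/A = (2.74×10^-8)(461.8)/(1.0986e-07) = 115.2 Ω
P = I²R = (4.33)² × 115.2 = 2160 W

2160 W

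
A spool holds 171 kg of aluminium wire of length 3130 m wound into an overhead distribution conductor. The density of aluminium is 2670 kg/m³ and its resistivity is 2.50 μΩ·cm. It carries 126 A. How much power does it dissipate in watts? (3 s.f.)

60700 W

ρ = 2.50 μΩ·cm = 2.50×10^-8 Ω·m
A = m/(density·L) = 171/(2670×3130) = 2.0462e-05 m²
R = ρL/A = (2.50×10^-8)(3130)/(2.0462e-05) = 3.824 Ω
P = I²R = (126)² × 3.824 = 60700 W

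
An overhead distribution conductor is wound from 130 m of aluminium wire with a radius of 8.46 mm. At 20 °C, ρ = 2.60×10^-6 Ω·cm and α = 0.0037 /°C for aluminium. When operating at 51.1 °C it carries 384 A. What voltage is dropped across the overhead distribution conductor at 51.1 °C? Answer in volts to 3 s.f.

6.44 V

ρ = 2.60×10^-6 Ω·cm = 2.60×10^-8 Ω·m
A = πr² = π(8.4600e-03 m)² = 2.248e-04 m²
R₍20₎ = ρL/A = (2.60×10^-8)(130)/(2.248e-04) = 0.01503 Ω
R₍51.1₎ = R₍20₎(1 + αΔT) = 0.01503 × (1 + 0.0037×31.1) = 0.01676 Ω
V = IR = 384 × 0.01676 = 6.44 V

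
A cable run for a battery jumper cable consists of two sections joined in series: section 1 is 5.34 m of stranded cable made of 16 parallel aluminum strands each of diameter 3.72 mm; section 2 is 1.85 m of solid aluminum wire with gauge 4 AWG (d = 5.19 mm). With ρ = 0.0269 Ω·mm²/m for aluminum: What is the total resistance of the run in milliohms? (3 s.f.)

ρ = 0.0269 Ω·mm²/m = 2.69×10^-8 Ω·m
Section 1: A_strand = π(1.8600e-03)² = 1.087e-05 m²; R₁ = ρL/(N·A_s) = (2.69×10^-8)(5.34)/(16×1.087e-05) = 8.260×10^-4 Ω
Section 2: A = π(5.19/2 mm)² = π(2.5950e-03 m)² = 2.116e-05 m²
R₂ = (2.69×10^-8)(1.85)/(2.116e-05) = 0.002352 Ω
R = R₁ + R₂ = 3.18 mΩ

3.18 mΩ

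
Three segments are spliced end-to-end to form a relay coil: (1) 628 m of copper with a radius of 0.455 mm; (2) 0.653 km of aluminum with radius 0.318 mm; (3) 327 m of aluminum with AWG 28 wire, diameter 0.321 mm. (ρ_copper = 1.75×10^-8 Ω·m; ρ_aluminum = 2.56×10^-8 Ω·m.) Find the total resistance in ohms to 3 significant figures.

Seg 1: A = πr² = π(4.5500e-04 m)² = 6.504e-07 m²
R_1 = (1.75×10^-8)(628)/(6.504e-07) = 16.9 Ω
Seg 2: A = πr² = π(3.1800e-04 m)² = 3.177e-07 m²
R_2 = (2.56×10^-8)(653)/(3.177e-07) = 52.62 Ω
Seg 3: A = π(0.321/2 mm)² = π(1.6050e-04 m)² = 8.093e-08 m²
R_3 = (2.56×10^-8)(327)/(8.093e-08) = 103.4 Ω
R_total = R_1 + R_2 + R_3 = 173 Ω

173 Ω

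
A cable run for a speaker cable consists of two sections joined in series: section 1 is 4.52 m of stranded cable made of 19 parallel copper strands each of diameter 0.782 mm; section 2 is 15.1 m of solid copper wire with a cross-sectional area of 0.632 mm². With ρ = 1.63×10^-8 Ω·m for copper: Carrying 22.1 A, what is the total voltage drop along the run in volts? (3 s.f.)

8.79 V

Section 1: A_strand = π(3.9100e-04)² = 4.803e-07 m²; R₁ = ρL/(N·A_s) = (1.63×10^-8)(4.52)/(19×4.803e-07) = 0.008074 Ω
Section 2: A = 0.632 mm² = 6.320e-07 m²
R₂ = (1.63×10^-8)(15.1)/(6.320e-07) = 0.3894 Ω
R = R₁ + R₂ = 0.3975 Ω
V = IR = 22.1 × 0.3975 = 8.79 V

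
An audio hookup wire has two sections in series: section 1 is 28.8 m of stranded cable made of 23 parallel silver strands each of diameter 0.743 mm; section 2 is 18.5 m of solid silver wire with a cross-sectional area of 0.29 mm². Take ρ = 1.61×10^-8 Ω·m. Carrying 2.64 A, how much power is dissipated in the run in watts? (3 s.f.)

Section 1: A_strand = π(3.7150e-04)² = 4.336e-07 m²; R₁ = ρL/(N·A_s) = (1.61×10^-8)(28.8)/(23×4.336e-07) = 0.0465 Ω
Section 2: A = 0.29 mm² = 2.900e-07 m²
R₂ = (1.61×10^-8)(18.5)/(2.900e-07) = 1.027 Ω
R = R₁ + R₂ = 1.074 Ω
P = I²R = (2.64)² × 1.074 = 7.48 W

7.48 W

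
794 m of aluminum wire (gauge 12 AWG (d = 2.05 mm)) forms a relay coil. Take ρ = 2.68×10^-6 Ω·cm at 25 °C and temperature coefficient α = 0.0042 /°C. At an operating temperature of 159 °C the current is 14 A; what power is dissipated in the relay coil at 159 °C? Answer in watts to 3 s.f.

1970 W

ρ = 2.68×10^-6 Ω·cm = 2.68×10^-8 Ω·m
A = π(2.05/2 mm)² = π(1.0250e-03 m)² = 3.301e-06 m²
R₍25₎ = ρL/A = (2.68×10^-8)(794)/(3.301e-06) = 6.447 Ω
R₍159₎ = R₍25₎(1 + αΔT) = 6.447 × (1 + 0.0042×134) = 10.08 Ω
P = I²R = (14)² × 10.08 = 1970 W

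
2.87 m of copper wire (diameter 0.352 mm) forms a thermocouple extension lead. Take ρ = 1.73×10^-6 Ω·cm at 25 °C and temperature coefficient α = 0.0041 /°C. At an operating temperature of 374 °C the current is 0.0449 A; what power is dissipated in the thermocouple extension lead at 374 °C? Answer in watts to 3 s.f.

0.00250 W

ρ = 1.73×10^-6 Ω·cm = 1.73×10^-8 Ω·m
A = π(d/2)² = π(1.7600e-04 m)² = 9.731e-08 m²
R₍25₎ = ρL/A = (1.73×10^-8)(2.87)/(9.731e-08) = 0.5102 Ω
R₍374₎ = R₍25₎(1 + αΔT) = 0.5102 × (1 + 0.0041×349) = 1.24 Ω
P = I²R = (0.0449)² × 1.24 = 0.00250 W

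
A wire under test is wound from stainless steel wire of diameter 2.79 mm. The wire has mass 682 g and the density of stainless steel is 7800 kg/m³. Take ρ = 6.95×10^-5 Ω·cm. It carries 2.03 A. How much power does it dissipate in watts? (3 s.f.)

ρ = 6.95×10^-5 Ω·cm = 6.95×10^-7 Ω·m
A = π(d/2)² = π(1.3950e-03 m)² = 6.1136e-06 m²
L = m/(density·A) = 0.682/(7800×6.1136e-06) = 14.3 m
R = ρL/A = (6.95×10^-7)(14.3)/(6.1136e-06) = 1.626 Ω
P = I²R = (2.03)² × 1.626 = 6.70 W

6.70 W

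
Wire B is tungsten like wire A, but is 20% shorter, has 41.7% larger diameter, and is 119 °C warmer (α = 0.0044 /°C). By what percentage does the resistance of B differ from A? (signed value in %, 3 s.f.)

-39.3%

R ∝ ρL/d² with ρ ∝ (1+αΔT), so R_B/R_A = (1 − 20/100) × (1 + 41.7/100)⁻² × (1 + 0.0044×119)
= 0.8 × 0.498 × 1.524 = 0.607
(R_B − R_A)/R_A = 0.607 − 1 = -39.3%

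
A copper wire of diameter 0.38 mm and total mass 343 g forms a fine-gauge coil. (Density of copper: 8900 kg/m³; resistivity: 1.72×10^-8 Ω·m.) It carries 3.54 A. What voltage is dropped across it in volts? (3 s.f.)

182 V

A = π(d/2)² = π(1.9000e-04 m)² = 1.1341e-07 m²
L = m/(density·A) = 0.343/(8900×1.1341e-07) = 339.8 m
R = ρL/A = (1.72×10^-8)(339.8)/(1.1341e-07) = 51.54 Ω
V = IR = 3.54 × 51.54 = 182 V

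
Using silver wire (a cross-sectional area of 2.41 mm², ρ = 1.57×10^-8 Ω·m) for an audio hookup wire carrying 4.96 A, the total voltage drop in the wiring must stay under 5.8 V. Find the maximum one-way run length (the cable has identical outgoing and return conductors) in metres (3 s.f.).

89.7 m

A = 2.41 mm² = 2.410e-06 m²
L_max = V_max·A/(2·ρI) = (5.8)(2.410e-06)/(2×1.57×10^-8×4.96) = 89.7 m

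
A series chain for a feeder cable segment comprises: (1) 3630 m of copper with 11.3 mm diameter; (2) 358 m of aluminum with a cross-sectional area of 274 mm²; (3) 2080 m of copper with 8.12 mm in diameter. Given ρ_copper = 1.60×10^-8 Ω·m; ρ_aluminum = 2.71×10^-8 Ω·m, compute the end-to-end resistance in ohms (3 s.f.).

Seg 1: A = π(d/2)² = π(5.6500e-03 m)² = 1.003e-04 m²
R_1 = (1.60×10^-8)(3630)/(1.003e-04) = 0.5791 Ω
Seg 2: A = 274 mm² = 2.740e-04 m²
R_2 = (2.71×10^-8)(358)/(2.740e-04) = 0.03541 Ω
Seg 3: A = π(d/2)² = π(4.0600e-03 m)² = 5.178e-05 m²
R_3 = (1.60×10^-8)(2080)/(5.178e-05) = 0.6427 Ω
R_total = R_1 + R_2 + R_3 = 1.26 Ω

1.26 Ω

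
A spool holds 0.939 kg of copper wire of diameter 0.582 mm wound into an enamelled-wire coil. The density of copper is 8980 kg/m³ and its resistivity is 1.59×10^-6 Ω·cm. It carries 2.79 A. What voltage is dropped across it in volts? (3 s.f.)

65.5 V

ρ = 1.59×10^-6 Ω·cm = 1.59×10^-8 Ω·m
A = π(d/2)² = π(2.9100e-04 m)² = 2.6603e-07 m²
L = m/(density·A) = 0.939/(8980×2.6603e-07) = 393.1 m
R = ρL/A = (1.59×10^-8)(393.1)/(2.6603e-07) = 23.49 Ω
V = IR = 2.79 × 23.49 = 65.5 V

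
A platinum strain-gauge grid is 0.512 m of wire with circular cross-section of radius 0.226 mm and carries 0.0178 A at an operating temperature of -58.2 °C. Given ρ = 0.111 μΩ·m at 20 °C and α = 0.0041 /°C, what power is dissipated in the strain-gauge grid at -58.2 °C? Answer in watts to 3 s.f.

7.62×10^-5 W

ρ = 0.111 μΩ·m = 1.11×10^-7 Ω·m
A = πr² = π(2.2600e-04 m)² = 1.605e-07 m²
R₍20₎ = ρL/A = (1.11×10^-7)(0.512)/(1.605e-07) = 0.3542 Ω
R₍-58.2₎ = R₍20₎(1 + αΔT) = 0.3542 × (1 + 0.0041×-78.2) = 0.2406 Ω
P = I²R = (0.0178)² × 0.2406 = 7.62×10^-5 W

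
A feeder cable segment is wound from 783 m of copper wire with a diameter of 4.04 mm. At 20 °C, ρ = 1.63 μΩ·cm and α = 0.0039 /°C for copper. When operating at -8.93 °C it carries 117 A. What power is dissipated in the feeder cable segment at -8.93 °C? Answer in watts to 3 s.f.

ρ = 1.63 μΩ·cm = 1.63×10^-8 Ω·m
A = π(d/2)² = π(2.0200e-03 m)² = 1.282e-05 m²
R₍20₎ = ρL/A = (1.63×10^-8)(783)/(1.282e-05) = 0.9956 Ω
R₍-8.93₎ = R₍20₎(1 + αΔT) = 0.9956 × (1 + 0.0039×-28.9) = 0.8833 Ω
P = I²R = (117)² × 0.8833 = 12100 W

12100 W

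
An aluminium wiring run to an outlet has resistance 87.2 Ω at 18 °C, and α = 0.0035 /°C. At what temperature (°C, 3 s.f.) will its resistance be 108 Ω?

86.2 °C

R = R₀(1 + α(T − T₀)) ⇒ T = T₀ + (R/R₀ − 1)/α
T = 18 + (108/87.2 − 1)/0.0035 = 18 + (0.2385)/0.0035 = 86.2 °C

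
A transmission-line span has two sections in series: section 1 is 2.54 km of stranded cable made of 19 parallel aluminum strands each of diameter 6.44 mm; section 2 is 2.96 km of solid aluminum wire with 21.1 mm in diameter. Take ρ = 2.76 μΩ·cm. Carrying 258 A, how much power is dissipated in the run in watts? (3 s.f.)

ρ = 2.76 μΩ·cm = 2.76×10^-8 Ω·m
Section 1: A_strand = π(3.2200e-03)² = 3.257e-05 m²; R₁ = ρL/(N·A_s) = (2.76×10^-8)(2540)/(19×3.257e-05) = 0.1133 Ω
Section 2: A = π(d/2)² = π(1.0550e-02 m)² = 3.497e-04 m²
R₂ = (2.76×10^-8)(2960)/(3.497e-04) = 0.2336 Ω
R = R₁ + R₂ = 0.3469 Ω
P = I²R = (258)² × 0.3469 = 23100 W

23100 W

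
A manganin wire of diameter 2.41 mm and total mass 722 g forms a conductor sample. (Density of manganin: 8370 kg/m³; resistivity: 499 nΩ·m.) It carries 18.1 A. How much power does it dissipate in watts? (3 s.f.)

ρ = 499 nΩ·m = 4.99×10^-7 Ω·m
A = π(d/2)² = π(1.2050e-03 m)² = 4.5617e-06 m²
L = m/(density·A) = 0.722/(8370×4.5617e-06) = 18.91 m
R = ρL/A = (4.99×10^-7)(18.91)/(4.5617e-06) = 2.069 Ω
P = I²R = (18.1)² × 2.069 = 678 W

678 W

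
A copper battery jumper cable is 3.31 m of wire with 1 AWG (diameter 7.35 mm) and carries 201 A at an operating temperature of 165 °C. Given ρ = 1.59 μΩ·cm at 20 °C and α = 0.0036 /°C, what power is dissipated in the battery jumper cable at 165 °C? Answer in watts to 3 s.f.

76.3 W

ρ = 1.59 μΩ·cm = 1.59×10^-8 Ω·m
A = π(7.35/2 mm)² = π(3.6750e-03 m)² = 4.243e-05 m²
R₍20₎ = ρL/A = (1.59×10^-8)(3.31)/(4.243e-05) = 0.00124 Ω
R₍165₎ = R₍20₎(1 + αΔT) = 0.00124 × (1 + 0.0036×145) = 0.001888 Ω
P = I²R = (201)² × 0.001888 = 76.3 W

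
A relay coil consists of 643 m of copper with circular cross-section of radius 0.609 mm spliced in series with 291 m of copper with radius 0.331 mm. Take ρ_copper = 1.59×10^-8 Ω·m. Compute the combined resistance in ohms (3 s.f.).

22.2 Ω

Segment 1: A = πr² = π(6.0900e-04 m)² = 1.165e-06 m²
R₁ = ρL/A = (1.59×10^-8)(643)/(1.165e-06) = 8.775 Ω
Segment 2: A = πr² = π(3.3100e-04 m)² = 3.442e-07 m²
R₂ = (1.59×10^-8)(291)/(3.442e-07) = 13.44 Ω
R = R₁ + R₂ = 22.2 Ω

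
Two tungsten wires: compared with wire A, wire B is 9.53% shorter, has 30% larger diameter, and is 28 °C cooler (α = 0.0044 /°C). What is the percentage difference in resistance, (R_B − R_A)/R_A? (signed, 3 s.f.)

R ∝ ρL/d² with ρ ∝ (1+αΔT), so R_B/R_A = (1 − 9.53/100) × (1 + 30/100)⁻² × (1 − 0.0044×28)
= 0.9047 × 0.5917 × 0.8768 = 0.4694
(R_B − R_A)/R_A = 0.4694 − 1 = -53.1%

-53.1%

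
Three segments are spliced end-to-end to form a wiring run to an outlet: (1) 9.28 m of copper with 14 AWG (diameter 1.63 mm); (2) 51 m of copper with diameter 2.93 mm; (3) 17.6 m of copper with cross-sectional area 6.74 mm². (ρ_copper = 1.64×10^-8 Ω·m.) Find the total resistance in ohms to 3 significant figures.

Seg 1: A = π(1.63/2 mm)² = π(8.1500e-04 m)² = 2.087e-06 m²
R_1 = (1.64×10^-8)(9.28)/(2.087e-06) = 0.07293 Ω
Seg 2: A = π(d/2)² = π(1.4650e-03 m)² = 6.743e-06 m²
R_2 = (1.64×10^-8)(51)/(6.743e-06) = 0.124 Ω
Seg 3: A = 6.74 mm² = 6.740e-06 m²
R_3 = (1.64×10^-8)(17.6)/(6.740e-06) = 0.04282 Ω
R_total = R_1 + R_2 + R_3 = 0.240 Ω

0.240 Ω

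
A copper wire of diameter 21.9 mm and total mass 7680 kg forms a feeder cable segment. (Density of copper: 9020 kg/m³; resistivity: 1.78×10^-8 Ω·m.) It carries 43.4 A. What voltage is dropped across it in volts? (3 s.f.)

4.64 V

A = π(d/2)² = π(1.0950e-02 m)² = 3.7668e-04 m²
L = m/(density·A) = 7680/(9020×3.7668e-04) = 2260 m
R = ρL/A = (1.78×10^-8)(2260)/(3.7668e-04) = 0.1068 Ω
V = IR = 43.4 × 0.1068 = 4.64 V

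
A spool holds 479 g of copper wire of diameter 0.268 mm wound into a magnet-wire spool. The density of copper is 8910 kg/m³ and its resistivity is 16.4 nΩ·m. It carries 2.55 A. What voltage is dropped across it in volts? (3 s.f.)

707 V

ρ = 16.4 nΩ·m = 1.64×10^-8 Ω·m
A = π(d/2)² = π(1.3400e-04 m)² = 5.6410e-08 m²
L = m/(density·A) = 0.479/(8910×5.6410e-08) = 953 m
R = ρL/A = (1.64×10^-8)(953)/(5.6410e-08) = 277.1 Ω
V = IR = 2.55 × 277.1 = 707 V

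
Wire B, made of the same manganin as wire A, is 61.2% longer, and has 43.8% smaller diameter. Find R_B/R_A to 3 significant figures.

R ∝ L/d², so R_B/R_A = (1 + 61.2/100) × (1 − 43.8/100)⁻²
= 1.612 × 3.166 = 5.10

5.10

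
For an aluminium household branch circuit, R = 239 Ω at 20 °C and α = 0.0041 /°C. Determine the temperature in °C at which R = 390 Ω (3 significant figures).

R = R₀(1 + α(T − T₀)) ⇒ T = T₀ + (R/R₀ − 1)/α
T = 20 + (390/239 − 1)/0.0041 = 20 + (0.6318)/0.0041 = 174 °C

174 °C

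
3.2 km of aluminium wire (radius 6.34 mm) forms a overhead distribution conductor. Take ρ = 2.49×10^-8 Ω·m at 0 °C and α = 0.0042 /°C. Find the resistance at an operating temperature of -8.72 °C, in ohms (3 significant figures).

0.608 Ω

A = πr² = π(6.3400e-03 m)² = 1.263e-04 m²
R₍0°C₎ = ρL/A = (2.49×10^-8)(3200)/(1.263e-04) = 0.631 Ω
R = R₀(1 + αΔT) = 0.631(1 + 0.0042×-8.72) = 0.608 Ω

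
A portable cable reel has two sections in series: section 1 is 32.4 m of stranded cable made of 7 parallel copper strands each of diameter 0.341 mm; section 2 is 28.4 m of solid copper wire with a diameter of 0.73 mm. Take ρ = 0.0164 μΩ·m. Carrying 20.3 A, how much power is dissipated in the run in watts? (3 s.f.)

801 W

ρ = 0.0164 μΩ·m = 1.64×10^-8 Ω·m
Section 1: A_strand = π(1.7050e-04)² = 9.133e-08 m²; R₁ = ρL/(N·A_s) = (1.64×10^-8)(32.4)/(7×9.133e-08) = 0.8312 Ω
Section 2: A = π(d/2)² = π(3.6500e-04 m)² = 4.185e-07 m²
R₂ = (1.64×10^-8)(28.4)/(4.185e-07) = 1.113 Ω
R = R₁ + R₂ = 1.944 Ω
P = I²R = (20.3)² × 1.944 = 801 W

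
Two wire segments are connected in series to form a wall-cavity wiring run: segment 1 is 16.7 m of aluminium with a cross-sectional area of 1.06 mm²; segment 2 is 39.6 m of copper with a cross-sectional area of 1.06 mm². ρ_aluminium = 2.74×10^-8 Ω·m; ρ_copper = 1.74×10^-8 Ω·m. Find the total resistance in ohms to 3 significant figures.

Segment 1: A = 1.06 mm² = 1.060e-06 m²
R₁ = ρL/A = (2.74×10^-8)(16.7)/(1.060e-06) = 0.4317 Ω
R₂ = (1.74×10^-8)(39.6)/(1.060e-06) = 0.65 Ω
R = R₁ + R₂ = 1.08 Ω

1.08 Ω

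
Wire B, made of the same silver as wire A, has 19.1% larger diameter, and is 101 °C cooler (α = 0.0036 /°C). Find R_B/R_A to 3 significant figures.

0.449

R ∝ ρL/d² with ρ ∝ (1+αΔT), so R_B/R_A = (1 + 19.1/100)⁻² × (1 − 0.0036×101)
= 0.705 × 0.6364 = 0.449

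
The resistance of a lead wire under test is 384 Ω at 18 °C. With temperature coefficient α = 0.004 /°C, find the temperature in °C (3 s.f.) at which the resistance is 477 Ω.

78.5 °C

R = R₀(1 + α(T − T₀)) ⇒ T = T₀ + (R/R₀ − 1)/α
T = 18 + (477/384 − 1)/0.004 = 18 + (0.2422)/0.004 = 78.5 °C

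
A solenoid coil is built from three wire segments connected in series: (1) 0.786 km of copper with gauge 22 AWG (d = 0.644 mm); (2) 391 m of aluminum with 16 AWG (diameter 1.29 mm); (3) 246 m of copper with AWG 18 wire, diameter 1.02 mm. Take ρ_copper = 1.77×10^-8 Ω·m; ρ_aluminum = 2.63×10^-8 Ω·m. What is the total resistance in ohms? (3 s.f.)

55.9 Ω

Seg 1: A = π(0.644/2 mm)² = π(3.2200e-04 m)² = 3.257e-07 m²
R_1 = (1.77×10^-8)(786)/(3.257e-07) = 42.71 Ω
Seg 2: A = π(1.29/2 mm)² = π(6.4500e-04 m)² = 1.307e-06 m²
R_2 = (2.63×10^-8)(391)/(1.307e-06) = 7.868 Ω
Seg 3: A = π(1.02/2 mm)² = π(5.1000e-04 m)² = 8.171e-07 m²
R_3 = (1.77×10^-8)(246)/(8.171e-07) = 5.329 Ω
R_total = R_1 + R_2 + R_3 = 55.9 Ω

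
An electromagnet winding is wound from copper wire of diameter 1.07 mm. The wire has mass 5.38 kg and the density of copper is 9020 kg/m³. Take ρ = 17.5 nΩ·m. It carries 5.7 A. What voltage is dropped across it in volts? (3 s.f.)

ρ = 17.5 nΩ·m = 1.75×10^-8 Ω·m
A = π(d/2)² = π(5.3500e-04 m)² = 8.9920e-07 m²
L = m/(density·A) = 5.38/(9020×8.9920e-07) = 663.3 m
R = ρL/A = (1.75×10^-8)(663.3)/(8.9920e-07) = 12.91 Ω
V = IR = 5.7 × 12.91 = 73.6 V

73.6 V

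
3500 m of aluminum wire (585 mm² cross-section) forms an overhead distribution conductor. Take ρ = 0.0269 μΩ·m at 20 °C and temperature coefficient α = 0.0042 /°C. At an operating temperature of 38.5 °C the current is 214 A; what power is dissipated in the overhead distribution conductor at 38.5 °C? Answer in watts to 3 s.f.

7940 W

ρ = 0.0269 μΩ·m = 2.69×10^-8 Ω·m
A = 585 mm² = 5.850e-04 m²
R₍20₎ = ρL/A = (2.69×10^-8)(3500)/(5.850e-04) = 0.1609 Ω
R₍38.5₎ = R₍20₎(1 + αΔT) = 0.1609 × (1 + 0.0042×18.5) = 0.1734 Ω
P = I²R = (214)² × 0.1734 = 7940 W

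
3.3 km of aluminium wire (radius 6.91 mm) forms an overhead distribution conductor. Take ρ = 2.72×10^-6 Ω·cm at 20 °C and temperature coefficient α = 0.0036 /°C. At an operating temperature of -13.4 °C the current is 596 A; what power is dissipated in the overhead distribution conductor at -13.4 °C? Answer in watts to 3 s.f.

1.87×10^5 W

ρ = 2.72×10^-6 Ω·cm = 2.72×10^-8 Ω·m
A = πr² = π(6.9100e-03 m)² = 1.500e-04 m²
R₍20₎ = ρL/A = (2.72×10^-8)(3300)/(1.500e-04) = 0.5984 Ω
R₍-13.4₎ = R₍20₎(1 + αΔT) = 0.5984 × (1 + 0.0036×-33.4) = 0.5264 Ω
P = I²R = (596)² × 0.5264 = 1.87×10^5 W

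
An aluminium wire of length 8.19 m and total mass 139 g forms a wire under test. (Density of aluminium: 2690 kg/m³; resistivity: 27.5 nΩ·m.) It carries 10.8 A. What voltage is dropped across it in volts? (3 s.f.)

0.386 V

ρ = 27.5 nΩ·m = 2.75×10^-8 Ω·m
A = m/(density·L) = 0.139/(2690×8.19) = 6.3093e-06 m²
R = ρL/A = (2.75×10^-8)(8.19)/(6.3093e-06) = 0.0357 Ω
V = IR = 10.8 × 0.0357 = 0.386 V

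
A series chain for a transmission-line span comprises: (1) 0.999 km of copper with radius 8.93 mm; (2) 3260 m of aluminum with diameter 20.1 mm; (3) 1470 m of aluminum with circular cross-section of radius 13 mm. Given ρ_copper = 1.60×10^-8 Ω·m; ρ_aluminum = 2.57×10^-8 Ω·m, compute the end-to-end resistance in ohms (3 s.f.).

0.399 Ω

Seg 1: A = πr² = π(8.9300e-03 m)² = 2.505e-04 m²
R_1 = (1.60×10^-8)(999)/(2.505e-04) = 0.0638 Ω
Seg 2: A = π(d/2)² = π(1.0050e-02 m)² = 3.173e-04 m²
R_2 = (2.57×10^-8)(3260)/(3.173e-04) = 0.264 Ω
Seg 3: A = πr² = π(1.3000e-02 m)² = 5.309e-04 m²
R_3 = (2.57×10^-8)(1470)/(5.309e-04) = 0.07116 Ω
R_total = R_1 + R_2 + R_3 = 0.399 Ω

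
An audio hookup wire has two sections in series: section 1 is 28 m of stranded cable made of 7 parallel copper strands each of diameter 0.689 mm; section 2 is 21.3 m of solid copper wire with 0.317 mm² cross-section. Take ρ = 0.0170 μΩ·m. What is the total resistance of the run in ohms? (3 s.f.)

1.32 Ω

ρ = 0.0170 μΩ·m = 1.70×10^-8 Ω·m
Section 1: A_strand = π(3.4450e-04)² = 3.728e-07 m²; R₁ = ρL/(N·A_s) = (1.70×10^-8)(28)/(7×3.728e-07) = 0.1824 Ω
Section 2: A = 0.317 mm² = 3.170e-07 m²
R₂ = (1.70×10^-8)(21.3)/(3.170e-07) = 1.142 Ω
R = R₁ + R₂ = 1.32 Ω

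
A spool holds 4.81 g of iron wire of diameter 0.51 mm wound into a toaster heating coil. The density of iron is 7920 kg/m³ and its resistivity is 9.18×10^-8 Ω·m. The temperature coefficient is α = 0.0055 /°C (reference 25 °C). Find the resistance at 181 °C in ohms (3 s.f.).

A = π(d/2)² = π(2.5500e-04 m)² = 2.0428e-07 m²
L = m/(density·A) = 0.00481/(7920×2.0428e-07) = 2.973 m
R = ρL/A = (9.18×10^-8)(2.973)/(2.0428e-07) = 1.336 Ω
R(181 °C) = 1.336 × (1 + 0.0055×156) = 2.48 Ω

2.48 Ω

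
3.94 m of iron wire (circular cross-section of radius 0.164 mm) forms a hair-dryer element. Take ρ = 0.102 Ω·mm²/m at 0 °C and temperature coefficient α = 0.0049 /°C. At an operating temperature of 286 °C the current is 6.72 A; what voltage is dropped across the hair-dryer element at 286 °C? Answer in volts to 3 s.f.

76.8 V

ρ = 0.102 Ω·mm²/m = 1.02×10^-7 Ω·m
A = πr² = π(1.6400e-04 m)² = 8.450e-08 m²
R₍0₎ = ρL/A = (1.02×10^-7)(3.94)/(8.450e-08) = 4.756 Ω
R₍286₎ = R₍0₎(1 + αΔT) = 4.756 × (1 + 0.0049×286) = 11.42 Ω
V = IR = 6.72 × 11.42 = 76.8 V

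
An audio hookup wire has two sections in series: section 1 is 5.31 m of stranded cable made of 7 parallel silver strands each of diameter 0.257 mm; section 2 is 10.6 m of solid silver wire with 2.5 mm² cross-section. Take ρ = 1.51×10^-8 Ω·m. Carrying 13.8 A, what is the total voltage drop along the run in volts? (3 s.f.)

3.93 V

Section 1: A_strand = π(1.2850e-04)² = 5.187e-08 m²; R₁ = ρL/(N·A_s) = (1.51×10^-8)(5.31)/(7×5.187e-08) = 0.2208 Ω
Section 2: A = 2.5 mm² = 2.500e-06 m²
R₂ = (1.51×10^-8)(10.6)/(2.500e-06) = 0.06402 Ω
R = R₁ + R₂ = 0.2848 Ω
V = IR = 13.8 × 0.2848 = 3.93 V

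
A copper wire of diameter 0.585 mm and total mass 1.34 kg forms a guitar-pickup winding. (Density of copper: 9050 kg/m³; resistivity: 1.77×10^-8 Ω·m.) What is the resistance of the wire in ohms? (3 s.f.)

36.3 Ω

A = π(d/2)² = π(2.9250e-04 m)² = 2.6878e-07 m²
L = m/(density·A) = 1.34/(9050×2.6878e-07) = 550.9 m
R = ρL/A = (1.77×10^-8)(550.9)/(2.6878e-07) = 36.3 Ω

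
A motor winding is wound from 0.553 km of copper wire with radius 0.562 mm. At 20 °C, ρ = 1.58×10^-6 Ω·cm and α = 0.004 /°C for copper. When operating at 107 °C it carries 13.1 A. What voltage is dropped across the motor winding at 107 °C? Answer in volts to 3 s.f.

155 V

ρ = 1.58×10^-6 Ω·cm = 1.58×10^-8 Ω·m
A = πr² = π(5.6200e-04 m)² = 9.923e-07 m²
R₍20₎ = ρL/A = (1.58×10^-8)(553)/(9.923e-07) = 8.806 Ω
R₍107₎ = R₍20₎(1 + αΔT) = 8.806 × (1 + 0.004×87) = 11.87 Ω
V = IR = 13.1 × 11.87 = 155 V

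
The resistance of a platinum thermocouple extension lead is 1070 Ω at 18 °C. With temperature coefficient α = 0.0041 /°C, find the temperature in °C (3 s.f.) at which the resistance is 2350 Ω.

310 °C

R = R₀(1 + α(T − T₀)) ⇒ T = T₀ + (R/R₀ − 1)/α
T = 18 + (2350/1070 − 1)/0.0041 = 18 + (1.196)/0.0041 = 310 °C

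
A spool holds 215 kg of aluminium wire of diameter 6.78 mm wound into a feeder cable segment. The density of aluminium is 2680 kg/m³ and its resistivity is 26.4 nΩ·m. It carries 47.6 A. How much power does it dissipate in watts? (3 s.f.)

3680 W

ρ = 26.4 nΩ·m = 2.64×10^-8 Ω·m
A = π(d/2)² = π(3.3900e-03 m)² = 3.6103e-05 m²
L = m/(density·A) = 215/(2680×3.6103e-05) = 2222 m
R = ρL/A = (2.64×10^-8)(2222)/(3.6103e-05) = 1.625 Ω
P = I²R = (47.6)² × 1.625 = 3680 W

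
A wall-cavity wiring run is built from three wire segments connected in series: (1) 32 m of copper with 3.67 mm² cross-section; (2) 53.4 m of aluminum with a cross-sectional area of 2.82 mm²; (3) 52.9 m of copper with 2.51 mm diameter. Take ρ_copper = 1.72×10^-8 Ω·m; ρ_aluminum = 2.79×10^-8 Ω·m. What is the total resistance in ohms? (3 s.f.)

0.862 Ω

Seg 1: A = 3.67 mm² = 3.670e-06 m²
R_1 = (1.72×10^-8)(32)/(3.670e-06) = 0.15 Ω
Seg 2: A = 2.82 mm² = 2.820e-06 m²
R_2 = (2.79×10^-8)(53.4)/(2.820e-06) = 0.5283 Ω
Seg 3: A = π(d/2)² = π(1.2550e-03 m)² = 4.948e-06 m²
R_3 = (1.72×10^-8)(52.9)/(4.948e-06) = 0.1839 Ω
R_total = R_1 + R_2 + R_3 = 0.862 Ω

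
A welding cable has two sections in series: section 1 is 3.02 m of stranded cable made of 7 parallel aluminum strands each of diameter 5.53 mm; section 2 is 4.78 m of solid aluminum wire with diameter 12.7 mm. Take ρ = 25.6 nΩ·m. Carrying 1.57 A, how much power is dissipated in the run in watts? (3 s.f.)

0.00351 W

ρ = 25.6 nΩ·m = 2.56×10^-8 Ω·m
Section 1: A_strand = π(2.7650e-03)² = 2.402e-05 m²; R₁ = ρL/(N·A_s) = (2.56×10^-8)(3.02)/(7×2.402e-05) = 4.598×10^-4 Ω
Section 2: A = π(d/2)² = π(6.3500e-03 m)² = 1.267e-04 m²
R₂ = (2.56×10^-8)(4.78)/(1.267e-04) = 9.660×10^-4 Ω
R = R₁ + R₂ = 0.001426 Ω
P = I²R = (1.57)² × 0.001426 = 0.00351 W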